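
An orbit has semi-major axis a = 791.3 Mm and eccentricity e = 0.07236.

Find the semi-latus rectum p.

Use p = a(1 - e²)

Convert to SI: a = 791.3 Mm = 7.913e+08 m.
p = a (1 − e²).
p = 7.913e+08 · (1 − (0.07236)²) = 7.913e+08 · 0.994764 ≈ 7.872e+08 m = 787.2 Mm.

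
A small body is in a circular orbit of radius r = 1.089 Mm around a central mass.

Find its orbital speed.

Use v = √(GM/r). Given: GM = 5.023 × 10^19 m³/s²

Convert to SI: r = 1.089 Mm = 1.089e+06 m.
For a circular orbit, gravity supplies the centripetal force, so v = √(GM / r).
v = √(5.023e+19 / 1.089e+06) m/s ≈ 6.792e+06 m/s = 6792 km/s.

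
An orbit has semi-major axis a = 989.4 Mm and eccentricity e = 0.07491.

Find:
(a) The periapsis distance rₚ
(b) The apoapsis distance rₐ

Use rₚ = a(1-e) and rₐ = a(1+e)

Convert to SI: a = 989.4 Mm = 9.894e+08 m.
(a) rₚ = a(1 − e) = 9.894e+08 · (1 − 0.07491) = 9.894e+08 · 0.92509 ≈ 9.153e+08 m = 915.3 Mm.
(b) rₐ = a(1 + e) = 9.894e+08 · (1 + 0.07491) = 9.894e+08 · 1.07491 ≈ 1.064e+09 m = 1.064 Gm.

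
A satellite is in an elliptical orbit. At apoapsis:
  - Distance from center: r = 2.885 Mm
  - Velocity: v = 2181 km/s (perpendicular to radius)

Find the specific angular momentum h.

Convert to SI: r = 2.885 Mm = 2.885e+06 m; v = 2181 km/s = 2.181e+06 m/s.
With v perpendicular to r, h = r · v.
h = 2.885e+06 · 2.181e+06 m²/s ≈ 6.292e+12 m²/s.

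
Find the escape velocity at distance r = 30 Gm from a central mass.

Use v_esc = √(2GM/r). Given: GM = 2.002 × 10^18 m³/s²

Convert to SI: r = 30 Gm = 3e+10 m.
Escape velocity comes from setting total energy to zero: ½v² − GM/r = 0 ⇒ v_esc = √(2GM / r).
v_esc = √(2 · 2.002e+18 / 3e+10) m/s ≈ 1.155e+04 m/s = 11.55 km/s.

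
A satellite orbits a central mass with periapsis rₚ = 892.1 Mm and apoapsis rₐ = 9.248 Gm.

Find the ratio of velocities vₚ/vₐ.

Convert to SI: rₚ = 892.1 Mm = 8.921e+08 m; rₐ = 9.248 Gm = 9.248e+09 m.
Conservation of angular momentum gives rₚvₚ = rₐvₐ, so vₚ/vₐ = rₐ/rₚ.
vₚ/vₐ = 9.248e+09 / 8.921e+08 ≈ 10.37.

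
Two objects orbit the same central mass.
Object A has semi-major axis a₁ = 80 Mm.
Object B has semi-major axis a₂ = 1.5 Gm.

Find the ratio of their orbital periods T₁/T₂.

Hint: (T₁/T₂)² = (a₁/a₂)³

Convert to SI: a₁ = 80 Mm = 8e+07 m; a₂ = 1.5 Gm = 1.5e+09 m.
From Kepler's third law, (T₁/T₂)² = (a₁/a₂)³, so T₁/T₂ = (a₁/a₂)^(3/2).
a₁/a₂ = 8e+07 / 1.5e+09 = 0.0533333.
T₁/T₂ = (0.0533333)^(3/2) ≈ 0.01232.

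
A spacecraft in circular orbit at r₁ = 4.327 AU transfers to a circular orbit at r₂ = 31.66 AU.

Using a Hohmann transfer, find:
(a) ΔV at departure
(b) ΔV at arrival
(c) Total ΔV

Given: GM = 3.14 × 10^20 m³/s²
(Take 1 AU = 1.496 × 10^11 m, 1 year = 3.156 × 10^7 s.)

Convert to SI: r₁ = 4.327 AU = 6.47319e+11 m; r₂ = 31.66 AU = 4.73634e+12 m.
Transfer semi-major axis: a_t = (r₁ + r₂)/2 = (6.47319e+11 + 4.73634e+12)/2 = 2.69183e+12 m.
Circular speeds: v₁ = √(GM/r₁) = 22024.5 m/s, v₂ = √(GM/r₂) = 8142.23 m/s.
Transfer speeds (vis-viva v² = GM(2/r − 1/a_t)): v₁ᵗ = 29214.8 m/s, v₂ᵗ = 3992.82 m/s.
(a) ΔV₁ = |v₁ᵗ − v₁| ≈ 7190 m/s = 1.517 AU/year.
(b) ΔV₂ = |v₂ − v₂ᵗ| ≈ 4149 m/s = 0.8754 AU/year.
(c) ΔV_total = ΔV₁ + ΔV₂ ≈ 1.134e+04 m/s = 2.392 AU/year.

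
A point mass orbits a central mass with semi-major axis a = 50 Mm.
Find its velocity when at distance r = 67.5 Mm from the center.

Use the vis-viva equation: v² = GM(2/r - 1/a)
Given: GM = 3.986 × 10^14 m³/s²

Convert to SI: a = 50 Mm = 5e+07 m; r = 67.5 Mm = 6.75e+07 m.
Vis-viva: v = √(GM · (2/r − 1/a)).
2/r − 1/a = 2/6.75e+07 − 1/5e+07 = 9.62963e-09 m⁻¹.
v = √(3.986e+14 · 9.62963e-09) m/s ≈ 1959 m/s = 1.959 km/s.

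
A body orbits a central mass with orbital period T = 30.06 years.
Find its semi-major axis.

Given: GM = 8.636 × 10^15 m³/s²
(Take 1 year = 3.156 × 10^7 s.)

Convert to SI: T = 30.06 years = 9.48694e+08 s.
Invert Kepler's third law: a = (GM · T² / (4π²))^(1/3).
Substituting T = 9.48694e+08 s and GM = 8.636e+15 m³/s²:
a = (8.636e+15 · (9.48694e+08)² / (4π²))^(1/3) m
a ≈ 5.817e+10 m = 5.817 × 10^10 m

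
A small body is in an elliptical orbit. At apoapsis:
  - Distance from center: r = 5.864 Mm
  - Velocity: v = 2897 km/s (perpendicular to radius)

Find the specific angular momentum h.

Convert to SI: r = 5.864 Mm = 5.864e+06 m; v = 2897 km/s = 2.897e+06 m/s.
With v perpendicular to r, h = r · v.
h = 5.864e+06 · 2.897e+06 m²/s ≈ 1.699e+13 m²/s.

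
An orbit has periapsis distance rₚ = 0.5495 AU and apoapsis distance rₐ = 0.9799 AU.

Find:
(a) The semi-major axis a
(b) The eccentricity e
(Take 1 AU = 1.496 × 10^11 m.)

Convert to SI: rₚ = 0.5495 AU = 8.22052e+10 m; rₐ = 0.9799 AU = 1.46593e+11 m.
(a) a = (rₚ + rₐ) / 2 = (8.22052e+10 + 1.46593e+11) / 2 ≈ 1.144e+11 m = 0.7647 AU.
(b) e = (rₐ − rₚ) / (rₐ + rₚ) = (1.46593e+11 − 8.22052e+10) / (1.46593e+11 + 8.22052e+10) ≈ 0.2814.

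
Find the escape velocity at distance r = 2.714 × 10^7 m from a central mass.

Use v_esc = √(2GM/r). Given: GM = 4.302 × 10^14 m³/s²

Escape velocity comes from setting total energy to zero: ½v² − GM/r = 0 ⇒ v_esc = √(2GM / r).
v_esc = √(2 · 4.302e+14 / 2.714e+07) m/s ≈ 5630 m/s = 5.63 km/s.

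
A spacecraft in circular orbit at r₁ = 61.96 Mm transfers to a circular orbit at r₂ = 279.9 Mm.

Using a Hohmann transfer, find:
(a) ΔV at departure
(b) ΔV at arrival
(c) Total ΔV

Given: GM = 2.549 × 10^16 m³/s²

Convert to SI: r₁ = 61.96 Mm = 6.196e+07 m; r₂ = 279.9 Mm = 2.799e+08 m.
Transfer semi-major axis: a_t = (r₁ + r₂)/2 = (6.196e+07 + 2.799e+08)/2 = 1.7093e+08 m.
Circular speeds: v₁ = √(GM/r₁) = 20282.9 m/s, v₂ = √(GM/r₂) = 9542.97 m/s.
Transfer speeds (vis-viva v² = GM(2/r − 1/a_t)): v₁ᵗ = 25955 m/s, v₂ᵗ = 5745.53 m/s.
(a) ΔV₁ = |v₁ᵗ − v₁| ≈ 5672 m/s = 5.672 km/s.
(b) ΔV₂ = |v₂ − v₂ᵗ| ≈ 3797 m/s = 3.797 km/s.
(c) ΔV_total = ΔV₁ + ΔV₂ ≈ 9470 m/s = 9.47 km/s.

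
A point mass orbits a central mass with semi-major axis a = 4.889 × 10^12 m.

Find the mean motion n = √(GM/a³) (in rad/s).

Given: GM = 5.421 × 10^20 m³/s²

n = √(GM / a³).
n = √(5.421e+20 / (4.889e+12)³) rad/s ≈ 2.154e-09 rad/s.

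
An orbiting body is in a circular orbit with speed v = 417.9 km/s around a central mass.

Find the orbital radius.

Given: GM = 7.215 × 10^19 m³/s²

Convert to SI: v = 417.9 km/s = 417900 m/s.
For a circular orbit, v² = GM / r, so r = GM / v².
r = 7.215e+19 / (417900)² m ≈ 4.131e+08 m = 4.131 × 10^8 m.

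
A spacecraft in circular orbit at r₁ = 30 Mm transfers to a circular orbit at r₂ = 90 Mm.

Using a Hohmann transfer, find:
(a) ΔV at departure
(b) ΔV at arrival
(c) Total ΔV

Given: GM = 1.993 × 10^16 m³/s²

Convert to SI: r₁ = 30 Mm = 3e+07 m; r₂ = 90 Mm = 9e+07 m.
Transfer semi-major axis: a_t = (r₁ + r₂)/2 = (3e+07 + 9e+07)/2 = 6e+07 m.
Circular speeds: v₁ = √(GM/r₁) = 25774.7 m/s, v₂ = √(GM/r₂) = 14881 m/s.
Transfer speeds (vis-viva v² = GM(2/r − 1/a_t)): v₁ᵗ = 31567.4 m/s, v₂ᵗ = 10522.5 m/s.
(a) ΔV₁ = |v₁ᵗ − v₁| ≈ 5793 m/s = 5.793 km/s.
(b) ΔV₂ = |v₂ − v₂ᵗ| ≈ 4359 m/s = 4.359 km/s.
(c) ΔV_total = ΔV₁ + ΔV₂ ≈ 1.015e+04 m/s = 10.15 km/s.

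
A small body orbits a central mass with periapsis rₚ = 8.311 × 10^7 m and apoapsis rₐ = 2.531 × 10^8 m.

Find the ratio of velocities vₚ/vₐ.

Conservation of angular momentum gives rₚvₚ = rₐvₐ, so vₚ/vₐ = rₐ/rₚ.
vₚ/vₐ = 2.531e+08 / 8.311e+07 ≈ 3.045.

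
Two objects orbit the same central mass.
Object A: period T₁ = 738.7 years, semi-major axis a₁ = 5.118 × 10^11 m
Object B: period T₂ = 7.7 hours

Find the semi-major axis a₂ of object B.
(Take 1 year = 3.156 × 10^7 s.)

Convert to SI: T₁ = 738.7 years = 2.33134e+10 s; T₂ = 7.7 hours = 27720 s.
Kepler's third law: (T₁/T₂)² = (a₁/a₂)³ ⇒ a₂ = a₁ · (T₂/T₁)^(2/3).
T₂/T₁ = 27720 / 2.33134e+10 = 1.18902e-06.
a₂ = 5.118e+11 · (1.18902e-06)^(2/3) m ≈ 5.744e+07 m = 5.744 × 10^7 m.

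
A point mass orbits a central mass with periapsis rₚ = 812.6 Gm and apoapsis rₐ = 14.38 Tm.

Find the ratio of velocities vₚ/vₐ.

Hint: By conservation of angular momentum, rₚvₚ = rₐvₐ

Convert to SI: rₚ = 812.6 Gm = 8.126e+11 m; rₐ = 14.38 Tm = 1.438e+13 m.
Conservation of angular momentum gives rₚvₚ = rₐvₐ, so vₚ/vₐ = rₐ/rₚ.
vₚ/vₐ = 1.438e+13 / 8.126e+11 ≈ 17.7.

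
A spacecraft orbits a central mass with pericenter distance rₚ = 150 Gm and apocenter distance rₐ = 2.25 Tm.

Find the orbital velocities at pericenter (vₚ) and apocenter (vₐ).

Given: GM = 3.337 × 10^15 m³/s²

Convert to SI: rₚ = 150 Gm = 1.5e+11 m; rₐ = 2.25 Tm = 2.25e+12 m.
Use the vis-viva equation v² = GM(2/r − 1/a) with a = (rₚ + rₐ)/2 = (1.5e+11 + 2.25e+12)/2 = 1.2e+12 m.
vₚ = √(GM · (2/rₚ − 1/a)) = √(3.337e+15 · (2/1.5e+11 − 1/1.2e+12)) m/s ≈ 204.2 m/s = 204.2 m/s.
vₐ = √(GM · (2/rₐ − 1/a)) = √(3.337e+15 · (2/2.25e+12 − 1/1.2e+12)) m/s ≈ 13.62 m/s = 13.62 m/s.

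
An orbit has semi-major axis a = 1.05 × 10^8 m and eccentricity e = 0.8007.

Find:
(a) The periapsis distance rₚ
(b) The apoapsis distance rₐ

(a) rₚ = a(1 − e) = 1.05e+08 · (1 − 0.8007) = 1.05e+08 · 0.1993 ≈ 2.093e+07 m = 2.093 × 10^7 m.
(b) rₐ = a(1 + e) = 1.05e+08 · (1 + 0.8007) = 1.05e+08 · 1.8007 ≈ 1.891e+08 m = 1.891 × 10^8 m.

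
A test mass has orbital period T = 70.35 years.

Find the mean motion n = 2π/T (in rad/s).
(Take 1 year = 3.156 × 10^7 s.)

Convert to SI: T = 70.35 years = 2.22025e+09 s.
n = 2π / T.
n = 2π / 2.22025e+09 s ≈ 2.83e-09 rad/s.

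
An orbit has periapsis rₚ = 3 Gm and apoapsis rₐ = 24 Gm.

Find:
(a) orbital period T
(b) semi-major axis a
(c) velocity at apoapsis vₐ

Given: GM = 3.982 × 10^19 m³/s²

Convert to SI: rₚ = 3 Gm = 3e+09 m; rₐ = 24 Gm = 2.4e+10 m.
(a) With a = (rₚ + rₐ)/2 = 1.35e+10 m, T = 2π √(a³/GM) = 2π √((1.35e+10)³/3.982e+19) s ≈ 1.562e+06 s
(b) a = (rₚ + rₐ)/2 = (3e+09 + 2.4e+10)/2 ≈ 1.35e+10 m
(c) With a = (rₚ + rₐ)/2 = 1.35e+10 m, vₐ = √(GM (2/rₐ − 1/a)) = √(3.982e+19 · (2/2.4e+10 − 1/1.35e+10)) m/s ≈ 1.92e+04 m/s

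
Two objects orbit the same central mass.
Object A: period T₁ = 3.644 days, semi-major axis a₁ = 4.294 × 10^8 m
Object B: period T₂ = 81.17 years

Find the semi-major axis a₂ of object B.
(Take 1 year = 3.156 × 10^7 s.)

Convert to SI: T₁ = 3.644 days = 314842 s; T₂ = 81.17 years = 2.56173e+09 s.
Kepler's third law: (T₁/T₂)² = (a₁/a₂)³ ⇒ a₂ = a₁ · (T₂/T₁)^(2/3).
T₂/T₁ = 2.56173e+09 / 314842 = 8136.55.
a₂ = 4.294e+08 · (8136.55)^(2/3) m ≈ 1.737e+11 m = 1.737 × 10^11 m.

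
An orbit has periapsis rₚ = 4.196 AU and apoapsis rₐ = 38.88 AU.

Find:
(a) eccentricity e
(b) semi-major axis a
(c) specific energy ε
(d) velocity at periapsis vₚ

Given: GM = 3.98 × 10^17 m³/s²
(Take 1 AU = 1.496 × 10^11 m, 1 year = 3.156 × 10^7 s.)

Convert to SI: rₚ = 4.196 AU = 6.27722e+11 m; rₐ = 38.88 AU = 5.81645e+12 m.
(a) e = (rₐ − rₚ)/(rₐ + rₚ) = (5.81645e+12 − 6.27722e+11)/(5.81645e+12 + 6.27722e+11) ≈ 0.8052
(b) a = (rₚ + rₐ)/2 = (6.27722e+11 + 5.81645e+12)/2 ≈ 3.222e+12 m
(c) With a = (rₚ + rₐ)/2 = 3.22208e+12 m, ε = −GM/(2a) = −3.98e+17/(2 · 3.22208e+12) J/kg ≈ -6.176e+04 J/kg
(d) With a = (rₚ + rₐ)/2 = 3.22208e+12 m, vₚ = √(GM (2/rₚ − 1/a)) = √(3.98e+17 · (2/6.27722e+11 − 1/3.22208e+12)) m/s ≈ 1070 m/s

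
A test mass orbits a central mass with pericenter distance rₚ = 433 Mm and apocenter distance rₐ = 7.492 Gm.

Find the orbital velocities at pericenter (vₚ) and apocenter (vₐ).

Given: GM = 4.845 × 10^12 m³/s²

Convert to SI: rₚ = 433 Mm = 4.33e+08 m; rₐ = 7.492 Gm = 7.492e+09 m.
Use the vis-viva equation v² = GM(2/r − 1/a) with a = (rₚ + rₐ)/2 = (4.33e+08 + 7.492e+09)/2 = 3.9625e+09 m.
vₚ = √(GM · (2/rₚ − 1/a)) = √(4.845e+12 · (2/4.33e+08 − 1/3.9625e+09)) m/s ≈ 145.5 m/s = 145.5 m/s.
vₐ = √(GM · (2/rₐ − 1/a)) = √(4.845e+12 · (2/7.492e+09 − 1/3.9625e+09)) m/s ≈ 8.406 m/s = 8.406 m/s.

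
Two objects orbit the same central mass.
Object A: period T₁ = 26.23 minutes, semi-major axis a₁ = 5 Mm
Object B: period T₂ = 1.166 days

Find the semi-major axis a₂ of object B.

Convert to SI: T₁ = 26.23 minutes = 1573.8 s; a₁ = 5 Mm = 5e+06 m; T₂ = 1.166 days = 100742 s.
Kepler's third law: (T₁/T₂)² = (a₁/a₂)³ ⇒ a₂ = a₁ · (T₂/T₁)^(2/3).
T₂/T₁ = 100742 / 1573.8 = 64.0122.
a₂ = 5e+06 · (64.0122)^(2/3) m ≈ 8.001e+07 m = 80.01 Mm.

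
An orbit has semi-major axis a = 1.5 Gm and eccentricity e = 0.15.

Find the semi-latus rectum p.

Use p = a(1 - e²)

Convert to SI: a = 1.5 Gm = 1.5e+09 m.
p = a (1 − e²).
p = 1.5e+09 · (1 − (0.15)²) = 1.5e+09 · 0.9775 ≈ 1.466e+09 m = 1.466 Gm.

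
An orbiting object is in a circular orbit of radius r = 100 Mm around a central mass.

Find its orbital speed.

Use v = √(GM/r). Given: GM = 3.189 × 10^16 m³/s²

Convert to SI: r = 100 Mm = 1e+08 m.
For a circular orbit, gravity supplies the centripetal force, so v = √(GM / r).
v = √(3.189e+16 / 1e+08) m/s ≈ 1.786e+04 m/s = 17.86 km/s.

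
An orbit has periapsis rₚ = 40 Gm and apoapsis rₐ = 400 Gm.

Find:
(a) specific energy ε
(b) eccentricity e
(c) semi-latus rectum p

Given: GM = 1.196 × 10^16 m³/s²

Convert to SI: rₚ = 40 Gm = 4e+10 m; rₐ = 400 Gm = 4e+11 m.
(a) With a = (rₚ + rₐ)/2 = 2.2e+11 m, ε = −GM/(2a) = −1.196e+16/(2 · 2.2e+11) J/kg ≈ -2.718e+04 J/kg
(b) e = (rₐ − rₚ)/(rₐ + rₚ) = (4e+11 − 4e+10)/(4e+11 + 4e+10) ≈ 0.8182
(c) From a = (rₚ + rₐ)/2 = 2.2e+11 m and e = (rₐ − rₚ)/(rₐ + rₚ) = 0.818182, p = a(1 − e²) = 2.2e+11 · (1 − (0.818182)²) ≈ 7.273e+10 m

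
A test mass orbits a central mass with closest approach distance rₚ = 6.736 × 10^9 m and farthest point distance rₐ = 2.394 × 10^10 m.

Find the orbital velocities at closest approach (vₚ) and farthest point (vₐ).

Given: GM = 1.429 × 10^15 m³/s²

Use the vis-viva equation v² = GM(2/r − 1/a) with a = (rₚ + rₐ)/2 = (6.736e+09 + 2.394e+10)/2 = 1.5338e+10 m.
vₚ = √(GM · (2/rₚ − 1/a)) = √(1.429e+15 · (2/6.736e+09 − 1/1.5338e+10)) m/s ≈ 575.4 m/s = 575.4 m/s.
vₐ = √(GM · (2/rₐ − 1/a)) = √(1.429e+15 · (2/2.394e+10 − 1/1.5338e+10)) m/s ≈ 161.9 m/s = 161.9 m/s.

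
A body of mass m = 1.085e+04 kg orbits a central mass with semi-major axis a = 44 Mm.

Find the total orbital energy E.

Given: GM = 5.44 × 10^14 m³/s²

Convert to SI: a = 44 Mm = 4.4e+07 m.
E = −GMm / (2a).
E = −5.44e+14 · 1.085e+04 / (2 · 4.4e+07) J ≈ -6.707e+10 J = -67.07 GJ.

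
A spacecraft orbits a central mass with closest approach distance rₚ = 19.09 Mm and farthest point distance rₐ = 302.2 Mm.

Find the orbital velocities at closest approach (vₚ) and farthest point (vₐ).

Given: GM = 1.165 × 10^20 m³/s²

Convert to SI: rₚ = 19.09 Mm = 1.909e+07 m; rₐ = 302.2 Mm = 3.022e+08 m.
Use the vis-viva equation v² = GM(2/r − 1/a) with a = (rₚ + rₐ)/2 = (1.909e+07 + 3.022e+08)/2 = 1.60645e+08 m.
vₚ = √(GM · (2/rₚ − 1/a)) = √(1.165e+20 · (2/1.909e+07 − 1/1.60645e+08)) m/s ≈ 3.388e+06 m/s = 3388 km/s.
vₐ = √(GM · (2/rₐ − 1/a)) = √(1.165e+20 · (2/3.022e+08 − 1/1.60645e+08)) m/s ≈ 2.14e+05 m/s = 214 km/s.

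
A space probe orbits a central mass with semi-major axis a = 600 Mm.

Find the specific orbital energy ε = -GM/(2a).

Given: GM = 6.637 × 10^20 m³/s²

Convert to SI: a = 600 Mm = 6e+08 m.
ε = −GM / (2a).
ε = −6.637e+20 / (2 · 6e+08) J/kg ≈ -5.531e+11 J/kg = -553.1 GJ/kg.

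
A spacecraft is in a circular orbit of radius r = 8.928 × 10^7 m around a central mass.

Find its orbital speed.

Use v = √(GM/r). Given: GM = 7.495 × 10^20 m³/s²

For a circular orbit, gravity supplies the centripetal force, so v = √(GM / r).
v = √(7.495e+20 / 8.928e+07) m/s ≈ 2.897e+06 m/s = 2897 km/s.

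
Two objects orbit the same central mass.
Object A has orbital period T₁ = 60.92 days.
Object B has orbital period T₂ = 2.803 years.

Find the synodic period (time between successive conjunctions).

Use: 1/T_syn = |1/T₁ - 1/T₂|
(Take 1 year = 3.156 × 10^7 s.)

Convert to SI: T₁ = 60.92 days = 5.26349e+06 s; T₂ = 2.803 years = 8.84627e+07 s.
T_syn = |T₁ · T₂ / (T₁ − T₂)|.
T_syn = |5.26349e+06 · 8.84627e+07 / (5.26349e+06 − 8.84627e+07)| s ≈ 5.596e+06 s = 64.77 days.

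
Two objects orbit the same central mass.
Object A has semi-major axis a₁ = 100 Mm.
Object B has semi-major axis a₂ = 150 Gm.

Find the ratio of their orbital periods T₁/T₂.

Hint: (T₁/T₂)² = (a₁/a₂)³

Convert to SI: a₁ = 100 Mm = 1e+08 m; a₂ = 150 Gm = 1.5e+11 m.
From Kepler's third law, (T₁/T₂)² = (a₁/a₂)³, so T₁/T₂ = (a₁/a₂)^(3/2).
a₁/a₂ = 1e+08 / 1.5e+11 = 0.000666667.
T₁/T₂ = (0.000666667)^(3/2) ≈ 1.721e-05.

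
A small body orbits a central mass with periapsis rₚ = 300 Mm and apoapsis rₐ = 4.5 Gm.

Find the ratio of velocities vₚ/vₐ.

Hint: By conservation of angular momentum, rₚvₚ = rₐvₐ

Convert to SI: rₚ = 300 Mm = 3e+08 m; rₐ = 4.5 Gm = 4.5e+09 m.
Conservation of angular momentum gives rₚvₚ = rₐvₐ, so vₚ/vₐ = rₐ/rₚ.
vₚ/vₐ = 4.5e+09 / 3e+08 ≈ 15.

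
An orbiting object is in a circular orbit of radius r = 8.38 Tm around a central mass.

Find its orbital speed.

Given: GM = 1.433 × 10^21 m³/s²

Convert to SI: r = 8.38 Tm = 8.38e+12 m.
For a circular orbit, gravity supplies the centripetal force, so v = √(GM / r).
v = √(1.433e+21 / 8.38e+12) m/s ≈ 1.308e+04 m/s = 13.08 km/s.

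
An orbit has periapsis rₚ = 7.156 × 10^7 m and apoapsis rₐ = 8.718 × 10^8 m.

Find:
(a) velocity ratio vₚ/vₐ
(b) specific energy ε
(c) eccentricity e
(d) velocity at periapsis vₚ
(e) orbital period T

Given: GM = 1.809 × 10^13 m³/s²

(a) Conservation of angular momentum (rₚvₚ = rₐvₐ) gives vₚ/vₐ = rₐ/rₚ = 8.718e+08/7.156e+07 ≈ 12.18
(b) With a = (rₚ + rₐ)/2 = 4.7168e+08 m, ε = −GM/(2a) = −1.809e+13/(2 · 4.7168e+08) J/kg ≈ -1.918e+04 J/kg
(c) e = (rₐ − rₚ)/(rₐ + rₚ) = (8.718e+08 − 7.156e+07)/(8.718e+08 + 7.156e+07) ≈ 0.8483
(d) With a = (rₚ + rₐ)/2 = 4.7168e+08 m, vₚ = √(GM (2/rₚ − 1/a)) = √(1.809e+13 · (2/7.156e+07 − 1/4.7168e+08)) m/s ≈ 683.5 m/s
(e) With a = (rₚ + rₐ)/2 = 4.7168e+08 m, T = 2π √(a³/GM) = 2π √((4.7168e+08)³/1.809e+13) s ≈ 1.513e+07 s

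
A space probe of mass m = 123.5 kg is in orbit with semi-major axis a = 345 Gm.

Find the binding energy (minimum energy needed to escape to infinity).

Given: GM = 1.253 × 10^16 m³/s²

Convert to SI: a = 345 Gm = 3.45e+11 m.
Total orbital energy is E = −GMm/(2a); binding energy is E_bind = −E = GMm/(2a).
E_bind = 1.253e+16 · 123.5 / (2 · 3.45e+11) J ≈ 2.243e+06 J = 2.243 MJ.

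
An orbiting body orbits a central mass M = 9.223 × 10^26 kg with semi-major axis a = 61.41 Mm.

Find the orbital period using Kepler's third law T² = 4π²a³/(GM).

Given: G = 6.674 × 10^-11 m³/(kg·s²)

Convert to SI: a = 61.41 Mm = 6.141e+07 m.
GM = G · M = 6.674e-11 · 9.223e+26 = 6.15543e+16 m³/s².
Kepler's third law: T = 2π √(a³ / GM).
Substituting a = 6.141e+07 m and GM = 6.15543e+16 m³/s²:
T = 2π √((6.141e+07)³ / 6.15543e+16) s
T ≈ 1.219e+04 s = 3.385 hours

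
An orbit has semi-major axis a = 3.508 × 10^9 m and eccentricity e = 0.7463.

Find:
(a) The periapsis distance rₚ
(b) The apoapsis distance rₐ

(a) rₚ = a(1 − e) = 3.508e+09 · (1 − 0.7463) = 3.508e+09 · 0.2537 ≈ 8.9e+08 m = 8.9 × 10^8 m.
(b) rₐ = a(1 + e) = 3.508e+09 · (1 + 0.7463) = 3.508e+09 · 1.7463 ≈ 6.126e+09 m = 6.126 × 10^9 m.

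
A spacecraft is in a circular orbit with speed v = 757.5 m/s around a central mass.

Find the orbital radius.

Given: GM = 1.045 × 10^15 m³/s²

For a circular orbit, v² = GM / r, so r = GM / v².
r = 1.045e+15 / (757.5)² m ≈ 1.821e+09 m = 1.821 Gm.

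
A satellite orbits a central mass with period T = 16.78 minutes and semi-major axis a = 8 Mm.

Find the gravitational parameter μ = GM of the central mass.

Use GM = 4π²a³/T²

Convert to SI: T = 16.78 minutes = 1006.8 s; a = 8 Mm = 8e+06 m.
GM = 4π² · a³ / T².
GM = 4π² · (8e+06)³ / (1006.8)² m³/s² ≈ 1.994e+16 m³/s² = 1.994 × 10^16 m³/s².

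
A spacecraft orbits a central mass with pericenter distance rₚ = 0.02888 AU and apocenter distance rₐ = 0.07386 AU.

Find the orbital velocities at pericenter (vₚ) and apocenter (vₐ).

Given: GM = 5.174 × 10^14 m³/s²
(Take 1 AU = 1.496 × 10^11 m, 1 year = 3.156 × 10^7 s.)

Convert to SI: rₚ = 0.02888 AU = 4.32045e+09 m; rₐ = 0.07386 AU = 1.10495e+10 m.
Use the vis-viva equation v² = GM(2/r − 1/a) with a = (rₚ + rₐ)/2 = (4.32045e+09 + 1.10495e+10)/2 = 7.68495e+09 m.
vₚ = √(GM · (2/rₚ − 1/a)) = √(5.174e+14 · (2/4.32045e+09 − 1/7.68495e+09)) m/s ≈ 415 m/s = 0.08754 AU/year.
vₐ = √(GM · (2/rₐ − 1/a)) = √(5.174e+14 · (2/1.10495e+10 − 1/7.68495e+09)) m/s ≈ 162.3 m/s = 0.03423 AU/year.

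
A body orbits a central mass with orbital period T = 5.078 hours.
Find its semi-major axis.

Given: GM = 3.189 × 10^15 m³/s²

Convert to SI: T = 5.078 hours = 18280.8 s.
Invert Kepler's third law: a = (GM · T² / (4π²))^(1/3).
Substituting T = 18280.8 s and GM = 3.189e+15 m³/s²:
a = (3.189e+15 · (18280.8)² / (4π²))^(1/3) m
a ≈ 3e+07 m = 30 Mm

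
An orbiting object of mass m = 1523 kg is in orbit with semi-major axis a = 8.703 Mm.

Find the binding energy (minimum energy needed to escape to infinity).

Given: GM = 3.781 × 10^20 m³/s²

Convert to SI: a = 8.703 Mm = 8.703e+06 m.
Total orbital energy is E = −GMm/(2a); binding energy is E_bind = −E = GMm/(2a).
E_bind = 3.781e+20 · 1523 / (2 · 8.703e+06) J ≈ 3.308e+16 J = 33.08 PJ.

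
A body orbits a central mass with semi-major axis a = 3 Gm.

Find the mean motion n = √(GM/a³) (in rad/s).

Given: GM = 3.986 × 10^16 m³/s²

Convert to SI: a = 3 Gm = 3e+09 m.
n = √(GM / a³).
n = √(3.986e+16 / (3e+09)³) rad/s ≈ 1.215e-06 rad/s.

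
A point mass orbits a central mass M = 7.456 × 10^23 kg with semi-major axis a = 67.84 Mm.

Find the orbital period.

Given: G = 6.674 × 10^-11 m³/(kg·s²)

Convert to SI: a = 67.84 Mm = 6.784e+07 m.
GM = G · M = 6.674e-11 · 7.456e+23 = 4.97613e+13 m³/s².
Kepler's third law: T = 2π √(a³ / GM).
Substituting a = 6.784e+07 m and GM = 4.97613e+13 m³/s²:
T = 2π √((6.784e+07)³ / 4.97613e+13) s
T ≈ 4.977e+05 s = 5.76 days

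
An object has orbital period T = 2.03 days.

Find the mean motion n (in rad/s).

Convert to SI: T = 2.03 days = 175392 s.
n = 2π / T.
n = 2π / 175392 s ≈ 3.582e-05 rad/s.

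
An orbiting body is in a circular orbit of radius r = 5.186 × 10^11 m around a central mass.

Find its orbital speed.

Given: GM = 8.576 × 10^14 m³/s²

For a circular orbit, gravity supplies the centripetal force, so v = √(GM / r).
v = √(8.576e+14 / 5.186e+11) m/s ≈ 40.67 m/s = 40.67 m/s.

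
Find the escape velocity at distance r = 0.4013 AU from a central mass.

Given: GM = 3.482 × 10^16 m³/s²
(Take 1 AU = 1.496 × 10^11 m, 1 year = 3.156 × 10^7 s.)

Convert to SI: r = 0.4013 AU = 6.00345e+10 m.
Escape velocity comes from setting total energy to zero: ½v² − GM/r = 0 ⇒ v_esc = √(2GM / r).
v_esc = √(2 · 3.482e+16 / 6.00345e+10) m/s ≈ 1077 m/s = 0.2272 AU/year.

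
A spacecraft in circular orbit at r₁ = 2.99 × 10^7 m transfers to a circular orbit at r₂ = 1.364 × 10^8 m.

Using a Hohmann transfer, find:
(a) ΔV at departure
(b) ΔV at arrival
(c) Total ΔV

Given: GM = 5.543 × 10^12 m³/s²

Transfer semi-major axis: a_t = (r₁ + r₂)/2 = (2.99e+07 + 1.364e+08)/2 = 8.315e+07 m.
Circular speeds: v₁ = √(GM/r₁) = 430.563 m/s, v₂ = √(GM/r₂) = 201.588 m/s.
Transfer speeds (vis-viva v² = GM(2/r − 1/a_t)): v₁ᵗ = 551.459 m/s, v₂ᵗ = 120.884 m/s.
(a) ΔV₁ = |v₁ᵗ − v₁| ≈ 120.9 m/s = 120.9 m/s.
(b) ΔV₂ = |v₂ − v₂ᵗ| ≈ 80.7 m/s = 80.7 m/s.
(c) ΔV_total = ΔV₁ + ΔV₂ ≈ 201.6 m/s = 201.6 m/s.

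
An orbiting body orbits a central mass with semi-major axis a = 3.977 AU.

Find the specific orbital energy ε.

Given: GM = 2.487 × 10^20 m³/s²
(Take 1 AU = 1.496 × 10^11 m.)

Convert to SI: a = 3.977 AU = 5.94959e+11 m.
ε = −GM / (2a).
ε = −2.487e+20 / (2 · 5.94959e+11) J/kg ≈ -2.09e+08 J/kg = -209 MJ/kg.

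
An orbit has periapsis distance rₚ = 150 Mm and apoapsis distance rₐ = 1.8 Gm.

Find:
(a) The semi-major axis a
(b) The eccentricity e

Convert to SI: rₚ = 150 Mm = 1.5e+08 m; rₐ = 1.8 Gm = 1.8e+09 m.
(a) a = (rₚ + rₐ) / 2 = (1.5e+08 + 1.8e+09) / 2 ≈ 9.75e+08 m = 975 Mm.
(b) e = (rₐ − rₚ) / (rₐ + rₚ) = (1.8e+09 − 1.5e+08) / (1.8e+09 + 1.5e+08) ≈ 0.8462.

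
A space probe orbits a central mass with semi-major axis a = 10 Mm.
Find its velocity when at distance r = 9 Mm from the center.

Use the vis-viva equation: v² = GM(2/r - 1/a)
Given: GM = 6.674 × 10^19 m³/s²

Convert to SI: a = 10 Mm = 1e+07 m; r = 9 Mm = 9e+06 m.
Vis-viva: v = √(GM · (2/r − 1/a)).
2/r − 1/a = 2/9e+06 − 1/1e+07 = 1.22222e-07 m⁻¹.
v = √(6.674e+19 · 1.22222e-07) m/s ≈ 2.856e+06 m/s = 2856 km/s.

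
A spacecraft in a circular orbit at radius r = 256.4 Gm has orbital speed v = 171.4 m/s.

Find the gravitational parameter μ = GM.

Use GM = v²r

Convert to SI: r = 256.4 Gm = 2.564e+11 m.
For a circular orbit v² = GM/r, so GM = v² · r.
GM = (171.4)² · 2.564e+11 m³/s² ≈ 7.533e+15 m³/s² = 7.533 × 10^15 m³/s².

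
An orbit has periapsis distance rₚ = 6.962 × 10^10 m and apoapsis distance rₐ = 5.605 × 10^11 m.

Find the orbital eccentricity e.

e = (rₐ − rₚ) / (rₐ + rₚ).
e = (5.605e+11 − 6.962e+10) / (5.605e+11 + 6.962e+10) = 4.9088e+11 / 6.3012e+11 ≈ 0.779.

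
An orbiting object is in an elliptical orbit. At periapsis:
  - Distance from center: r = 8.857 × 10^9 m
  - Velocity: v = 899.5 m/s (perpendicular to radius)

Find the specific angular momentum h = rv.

With v perpendicular to r, h = r · v.
h = 8.857e+09 · 899.5 m²/s ≈ 7.967e+12 m²/s.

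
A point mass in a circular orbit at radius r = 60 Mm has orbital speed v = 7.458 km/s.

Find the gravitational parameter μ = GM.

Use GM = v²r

Convert to SI: r = 60 Mm = 6e+07 m; v = 7.458 km/s = 7458 m/s.
For a circular orbit v² = GM/r, so GM = v² · r.
GM = (7458)² · 6e+07 m³/s² ≈ 3.337e+15 m³/s² = 3.337 × 10^15 m³/s².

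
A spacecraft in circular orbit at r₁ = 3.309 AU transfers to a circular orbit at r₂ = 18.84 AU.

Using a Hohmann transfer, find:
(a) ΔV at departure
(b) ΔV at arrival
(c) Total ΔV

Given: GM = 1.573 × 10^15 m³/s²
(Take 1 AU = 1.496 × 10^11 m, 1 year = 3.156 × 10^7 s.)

Convert to SI: r₁ = 3.309 AU = 4.95026e+11 m; r₂ = 18.84 AU = 2.81846e+12 m.
Transfer semi-major axis: a_t = (r₁ + r₂)/2 = (4.95026e+11 + 2.81846e+12)/2 = 1.65675e+12 m.
Circular speeds: v₁ = √(GM/r₁) = 56.3703 m/s, v₂ = √(GM/r₂) = 23.6243 m/s.
Transfer speeds (vis-viva v² = GM(2/r − 1/a_t)): v₁ᵗ = 73.5239 m/s, v₂ᵗ = 12.9135 m/s.
(a) ΔV₁ = |v₁ᵗ − v₁| ≈ 17.15 m/s = 0.003619 AU/year.
(b) ΔV₂ = |v₂ − v₂ᵗ| ≈ 10.71 m/s = 0.00226 AU/year.
(c) ΔV_total = ΔV₁ + ΔV₂ ≈ 27.86 m/s = 0.005878 AU/year.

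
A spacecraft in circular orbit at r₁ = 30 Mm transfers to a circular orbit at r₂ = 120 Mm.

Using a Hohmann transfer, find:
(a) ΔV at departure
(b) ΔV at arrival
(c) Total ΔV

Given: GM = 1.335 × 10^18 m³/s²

Convert to SI: r₁ = 30 Mm = 3e+07 m; r₂ = 120 Mm = 1.2e+08 m.
Transfer semi-major axis: a_t = (r₁ + r₂)/2 = (3e+07 + 1.2e+08)/2 = 7.5e+07 m.
Circular speeds: v₁ = √(GM/r₁) = 210950 m/s, v₂ = √(GM/r₂) = 105475 m/s.
Transfer speeds (vis-viva v² = GM(2/r − 1/a_t)): v₁ᵗ = 266833 m/s, v₂ᵗ = 66708.3 m/s.
(a) ΔV₁ = |v₁ᵗ − v₁| ≈ 5.588e+04 m/s = 55.88 km/s.
(b) ΔV₂ = |v₂ − v₂ᵗ| ≈ 3.877e+04 m/s = 38.77 km/s.
(c) ΔV_total = ΔV₁ + ΔV₂ ≈ 9.465e+04 m/s = 94.65 km/s.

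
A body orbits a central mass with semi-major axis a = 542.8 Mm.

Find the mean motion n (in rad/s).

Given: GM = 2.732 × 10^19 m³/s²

Convert to SI: a = 542.8 Mm = 5.428e+08 m.
n = √(GM / a³).
n = √(2.732e+19 / (5.428e+08)³) rad/s ≈ 0.0004133 rad/s.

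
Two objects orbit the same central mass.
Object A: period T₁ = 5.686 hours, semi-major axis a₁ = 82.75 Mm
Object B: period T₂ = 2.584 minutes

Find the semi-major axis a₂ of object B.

Convert to SI: T₁ = 5.686 hours = 20469.6 s; a₁ = 82.75 Mm = 8.275e+07 m; T₂ = 2.584 minutes = 155.04 s.
Kepler's third law: (T₁/T₂)² = (a₁/a₂)³ ⇒ a₂ = a₁ · (T₂/T₁)^(2/3).
T₂/T₁ = 155.04 / 20469.6 = 0.00757416.
a₂ = 8.275e+07 · (0.00757416)^(2/3) m ≈ 3.191e+06 m = 3.191 Mm.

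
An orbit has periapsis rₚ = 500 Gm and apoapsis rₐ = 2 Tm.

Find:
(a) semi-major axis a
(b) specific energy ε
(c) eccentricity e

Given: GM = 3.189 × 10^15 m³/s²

Convert to SI: rₚ = 500 Gm = 5e+11 m; rₐ = 2 Tm = 2e+12 m.
(a) a = (rₚ + rₐ)/2 = (5e+11 + 2e+12)/2 ≈ 1.25e+12 m
(b) With a = (rₚ + rₐ)/2 = 1.25e+12 m, ε = −GM/(2a) = −3.189e+15/(2 · 1.25e+12) J/kg ≈ -1276 J/kg
(c) e = (rₐ − rₚ)/(rₐ + rₚ) = (2e+12 − 5e+11)/(2e+12 + 5e+11) ≈ 0.6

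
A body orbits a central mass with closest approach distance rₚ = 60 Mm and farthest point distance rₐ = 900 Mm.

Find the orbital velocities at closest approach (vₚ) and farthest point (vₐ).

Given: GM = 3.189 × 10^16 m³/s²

Convert to SI: rₚ = 60 Mm = 6e+07 m; rₐ = 900 Mm = 9e+08 m.
Use the vis-viva equation v² = GM(2/r − 1/a) with a = (rₚ + rₐ)/2 = (6e+07 + 9e+08)/2 = 4.8e+08 m.
vₚ = √(GM · (2/rₚ − 1/a)) = √(3.189e+16 · (2/6e+07 − 1/4.8e+08)) m/s ≈ 3.157e+04 m/s = 31.57 km/s.
vₐ = √(GM · (2/rₐ − 1/a)) = √(3.189e+16 · (2/9e+08 − 1/4.8e+08)) m/s ≈ 2105 m/s = 2.105 km/s.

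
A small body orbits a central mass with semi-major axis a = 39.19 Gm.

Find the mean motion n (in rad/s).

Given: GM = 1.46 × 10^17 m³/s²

Convert to SI: a = 39.19 Gm = 3.919e+10 m.
n = √(GM / a³).
n = √(1.46e+17 / (3.919e+10)³) rad/s ≈ 4.925e-08 rad/s.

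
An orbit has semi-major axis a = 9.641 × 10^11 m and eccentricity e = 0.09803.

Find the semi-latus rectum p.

p = a (1 − e²).
p = 9.641e+11 · (1 − (0.09803)²) = 9.641e+11 · 0.99039 ≈ 9.548e+11 m = 9.548 × 10^11 m.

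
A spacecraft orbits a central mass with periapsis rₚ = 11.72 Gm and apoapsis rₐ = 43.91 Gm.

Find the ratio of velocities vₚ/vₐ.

Convert to SI: rₚ = 11.72 Gm = 1.172e+10 m; rₐ = 43.91 Gm = 4.391e+10 m.
Conservation of angular momentum gives rₚvₚ = rₐvₐ, so vₚ/vₐ = rₐ/rₚ.
vₚ/vₐ = 4.391e+10 / 1.172e+10 ≈ 3.747.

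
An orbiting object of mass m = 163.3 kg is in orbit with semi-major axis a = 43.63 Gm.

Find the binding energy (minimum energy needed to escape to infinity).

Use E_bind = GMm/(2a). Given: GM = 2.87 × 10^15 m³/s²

Convert to SI: a = 43.63 Gm = 4.363e+10 m.
Total orbital energy is E = −GMm/(2a); binding energy is E_bind = −E = GMm/(2a).
E_bind = 2.87e+15 · 163.3 / (2 · 4.363e+10) J ≈ 5.371e+06 J = 5.371 MJ.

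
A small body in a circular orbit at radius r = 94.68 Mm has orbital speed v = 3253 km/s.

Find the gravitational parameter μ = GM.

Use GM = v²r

Convert to SI: r = 94.68 Mm = 9.468e+07 m; v = 3253 km/s = 3.253e+06 m/s.
For a circular orbit v² = GM/r, so GM = v² · r.
GM = (3.253e+06)² · 9.468e+07 m³/s² ≈ 1.002e+21 m³/s² = 1.002 × 10^21 m³/s².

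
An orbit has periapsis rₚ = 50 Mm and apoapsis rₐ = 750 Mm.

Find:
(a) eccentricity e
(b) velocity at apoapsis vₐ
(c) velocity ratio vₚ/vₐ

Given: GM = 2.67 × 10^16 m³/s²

Convert to SI: rₚ = 50 Mm = 5e+07 m; rₐ = 750 Mm = 7.5e+08 m.
(a) e = (rₐ − rₚ)/(rₐ + rₚ) = (7.5e+08 − 5e+07)/(7.5e+08 + 5e+07) ≈ 0.875
(b) With a = (rₚ + rₐ)/2 = 4e+08 m, vₐ = √(GM (2/rₐ − 1/a)) = √(2.67e+16 · (2/7.5e+08 − 1/4e+08)) m/s ≈ 2110 m/s
(c) Conservation of angular momentum (rₚvₚ = rₐvₐ) gives vₚ/vₐ = rₐ/rₚ = 7.5e+08/5e+07 ≈ 15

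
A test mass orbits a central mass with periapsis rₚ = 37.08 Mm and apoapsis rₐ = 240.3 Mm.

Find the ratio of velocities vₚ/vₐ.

Convert to SI: rₚ = 37.08 Mm = 3.708e+07 m; rₐ = 240.3 Mm = 2.403e+08 m.
Conservation of angular momentum gives rₚvₚ = rₐvₐ, so vₚ/vₐ = rₐ/rₚ.
vₚ/vₐ = 2.403e+08 / 3.708e+07 ≈ 6.481.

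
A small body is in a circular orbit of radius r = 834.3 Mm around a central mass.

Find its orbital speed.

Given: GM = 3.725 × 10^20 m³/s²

Convert to SI: r = 834.3 Mm = 8.343e+08 m.
For a circular orbit, gravity supplies the centripetal force, so v = √(GM / r).
v = √(3.725e+20 / 8.343e+08) m/s ≈ 6.682e+05 m/s = 668.2 km/s.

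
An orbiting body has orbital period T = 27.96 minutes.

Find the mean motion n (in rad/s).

Convert to SI: T = 27.96 minutes = 1677.6 s.
n = 2π / T.
n = 2π / 1677.6 s ≈ 0.003745 rad/s.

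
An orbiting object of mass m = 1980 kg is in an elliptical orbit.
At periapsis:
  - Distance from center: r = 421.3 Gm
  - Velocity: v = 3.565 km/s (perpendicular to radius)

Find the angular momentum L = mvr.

Convert to SI: r = 421.3 Gm = 4.213e+11 m; v = 3.565 km/s = 3565 m/s.
Since v is perpendicular to r, L = m · v · r.
L = 1980 · 3565 · 4.213e+11 kg·m²/s ≈ 2.974e+18 kg·m²/s.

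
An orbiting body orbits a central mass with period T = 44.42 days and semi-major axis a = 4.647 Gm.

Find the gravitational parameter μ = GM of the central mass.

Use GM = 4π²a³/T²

Convert to SI: T = 44.42 days = 3.83789e+06 s; a = 4.647 Gm = 4.647e+09 m.
GM = 4π² · a³ / T².
GM = 4π² · (4.647e+09)³ / (3.83789e+06)² m³/s² ≈ 2.69e+17 m³/s² = 2.69 × 10^17 m³/s².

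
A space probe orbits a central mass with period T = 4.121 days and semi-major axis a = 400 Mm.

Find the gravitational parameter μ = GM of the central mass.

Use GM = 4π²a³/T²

Convert to SI: T = 4.121 days = 356054 s; a = 400 Mm = 4e+08 m.
GM = 4π² · a³ / T².
GM = 4π² · (4e+08)³ / (356054)² m³/s² ≈ 1.993e+16 m³/s² = 1.993 × 10^16 m³/s².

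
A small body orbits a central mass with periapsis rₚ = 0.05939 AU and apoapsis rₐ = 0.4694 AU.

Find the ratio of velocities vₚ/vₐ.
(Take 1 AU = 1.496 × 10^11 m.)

Convert to SI: rₚ = 0.05939 AU = 8.88474e+09 m; rₐ = 0.4694 AU = 7.02222e+10 m.
Conservation of angular momentum gives rₚvₚ = rₐvₐ, so vₚ/vₐ = rₐ/rₚ.
vₚ/vₐ = 7.02222e+10 / 8.88474e+09 ≈ 7.904.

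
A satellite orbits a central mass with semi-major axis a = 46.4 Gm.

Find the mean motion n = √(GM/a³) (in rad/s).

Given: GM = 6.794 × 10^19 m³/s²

Convert to SI: a = 46.4 Gm = 4.64e+10 m.
n = √(GM / a³).
n = √(6.794e+19 / (4.64e+10)³) rad/s ≈ 8.247e-07 rad/s.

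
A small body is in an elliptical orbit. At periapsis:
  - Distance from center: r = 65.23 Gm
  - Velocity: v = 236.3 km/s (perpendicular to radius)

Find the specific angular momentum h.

Convert to SI: r = 65.23 Gm = 6.523e+10 m; v = 236.3 km/s = 236300 m/s.
With v perpendicular to r, h = r · v.
h = 6.523e+10 · 236300 m²/s ≈ 1.541e+16 m²/s.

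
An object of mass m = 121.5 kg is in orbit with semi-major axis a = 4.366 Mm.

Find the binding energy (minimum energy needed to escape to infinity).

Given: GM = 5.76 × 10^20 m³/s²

Convert to SI: a = 4.366 Mm = 4.366e+06 m.
Total orbital energy is E = −GMm/(2a); binding energy is E_bind = −E = GMm/(2a).
E_bind = 5.76e+20 · 121.5 / (2 · 4.366e+06) J ≈ 8.015e+15 J = 8.015 PJ.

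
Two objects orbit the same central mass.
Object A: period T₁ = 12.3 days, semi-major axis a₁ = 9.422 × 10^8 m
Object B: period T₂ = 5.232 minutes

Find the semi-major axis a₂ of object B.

Convert to SI: T₁ = 12.3 days = 1.06272e+06 s; T₂ = 5.232 minutes = 313.92 s.
Kepler's third law: (T₁/T₂)² = (a₁/a₂)³ ⇒ a₂ = a₁ · (T₂/T₁)^(2/3).
T₂/T₁ = 313.92 / 1.06272e+06 = 0.000295393.
a₂ = 9.422e+08 · (0.000295393)^(2/3) m ≈ 4.179e+06 m = 4.179 × 10^6 m.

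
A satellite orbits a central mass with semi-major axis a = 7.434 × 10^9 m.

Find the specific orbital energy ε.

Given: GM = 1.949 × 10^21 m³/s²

ε = −GM / (2a).
ε = −1.949e+21 / (2 · 7.434e+09) J/kg ≈ -1.311e+11 J/kg = -131.1 GJ/kg.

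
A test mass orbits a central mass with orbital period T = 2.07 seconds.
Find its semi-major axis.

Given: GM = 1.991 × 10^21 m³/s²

Invert Kepler's third law: a = (GM · T² / (4π²))^(1/3).
Substituting T = 2.07 s and GM = 1.991e+21 m³/s²:
a = (1.991e+21 · (2.07)² / (4π²))^(1/3) m
a ≈ 6.001e+06 m = 6.001 Mm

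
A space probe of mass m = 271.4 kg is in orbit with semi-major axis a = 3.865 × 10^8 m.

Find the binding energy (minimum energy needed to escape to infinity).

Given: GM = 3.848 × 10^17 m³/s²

Total orbital energy is E = −GMm/(2a); binding energy is E_bind = −E = GMm/(2a).
E_bind = 3.848e+17 · 271.4 / (2 · 3.865e+08) J ≈ 1.351e+11 J = 135.1 GJ.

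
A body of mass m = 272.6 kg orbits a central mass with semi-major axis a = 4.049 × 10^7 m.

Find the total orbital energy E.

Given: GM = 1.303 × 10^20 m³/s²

E = −GMm / (2a).
E = −1.303e+20 · 272.6 / (2 · 4.049e+07) J ≈ -4.386e+14 J = -438.6 TJ.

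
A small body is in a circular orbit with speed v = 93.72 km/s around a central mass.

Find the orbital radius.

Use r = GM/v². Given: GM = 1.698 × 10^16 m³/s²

Convert to SI: v = 93.72 km/s = 93720 m/s.
For a circular orbit, v² = GM / r, so r = GM / v².
r = 1.698e+16 / (93720)² m ≈ 1.933e+06 m = 1.933 × 10^6 m.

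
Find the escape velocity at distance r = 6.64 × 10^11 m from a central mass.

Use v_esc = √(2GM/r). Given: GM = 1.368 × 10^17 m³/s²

Escape velocity comes from setting total energy to zero: ½v² − GM/r = 0 ⇒ v_esc = √(2GM / r).
v_esc = √(2 · 1.368e+17 / 6.64e+11) m/s ≈ 641.9 m/s = 641.9 m/s.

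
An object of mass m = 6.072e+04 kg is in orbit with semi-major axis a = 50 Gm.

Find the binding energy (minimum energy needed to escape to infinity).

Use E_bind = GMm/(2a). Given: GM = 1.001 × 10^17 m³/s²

Convert to SI: a = 50 Gm = 5e+10 m.
Total orbital energy is E = −GMm/(2a); binding energy is E_bind = −E = GMm/(2a).
E_bind = 1.001e+17 · 6.072e+04 / (2 · 5e+10) J ≈ 6.078e+10 J = 60.78 GJ.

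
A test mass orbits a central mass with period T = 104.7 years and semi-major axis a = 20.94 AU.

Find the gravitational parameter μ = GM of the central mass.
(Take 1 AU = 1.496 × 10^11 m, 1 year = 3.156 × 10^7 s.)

Convert to SI: T = 104.7 years = 3.30433e+09 s; a = 20.94 AU = 3.13262e+12 m.
GM = 4π² · a³ / T².
GM = 4π² · (3.13262e+12)³ / (3.30433e+09)² m³/s² ≈ 1.112e+20 m³/s² = 1.112 × 10^20 m³/s².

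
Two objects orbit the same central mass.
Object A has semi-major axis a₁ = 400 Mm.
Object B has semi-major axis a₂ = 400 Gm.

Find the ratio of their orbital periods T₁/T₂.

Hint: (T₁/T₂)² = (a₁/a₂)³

Convert to SI: a₁ = 400 Mm = 4e+08 m; a₂ = 400 Gm = 4e+11 m.
From Kepler's third law, (T₁/T₂)² = (a₁/a₂)³, so T₁/T₂ = (a₁/a₂)^(3/2).
a₁/a₂ = 4e+08 / 4e+11 = 0.001.
T₁/T₂ = (0.001)^(3/2) ≈ 3.162e-05.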